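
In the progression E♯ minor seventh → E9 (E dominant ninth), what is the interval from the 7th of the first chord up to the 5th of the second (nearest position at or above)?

The 7th of E♯ minor seventh is D♯; the 5th of E9 (E dominant ninth) is B.
D♯ up to B is 8 semitones, a half step narrower than a major sixth, so the interval is minor.

m6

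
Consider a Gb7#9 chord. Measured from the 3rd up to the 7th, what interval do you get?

Gb7#9 (Gb dominant seventh sharp nine): Gb Bb Db Fb A.
The 3rd is Bb and the 7th is Fb.
5 letter names make it a fifth; at 6 semitones (a half step narrower than perfect) the quality is diminished.

diminished fifth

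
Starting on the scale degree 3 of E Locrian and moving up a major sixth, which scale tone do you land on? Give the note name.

The scale is E F G A Bb C D.
The scale degree 3 is G; a major sixth above that is E — scale degree 1.

E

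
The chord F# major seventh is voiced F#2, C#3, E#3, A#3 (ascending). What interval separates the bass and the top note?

major tenth

The outer voices are F#2 and A#3.
From F# to A# is 16 semitones, exactly the major tenth.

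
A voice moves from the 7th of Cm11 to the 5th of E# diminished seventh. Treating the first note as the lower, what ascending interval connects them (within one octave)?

A1

The 7th of Cm11 is Bb; the 5th of E# diminished seventh is B.
From Bb to B: 1 semitone over a unison = augmented.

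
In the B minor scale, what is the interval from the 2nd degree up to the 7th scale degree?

minor 6th

B natural minor: B C♯ D E F♯ G A.
So we need the interval from C♯ up to A.
6 letter names make it a sixth; at 8 semitones (a half step narrower than major) the quality is minor.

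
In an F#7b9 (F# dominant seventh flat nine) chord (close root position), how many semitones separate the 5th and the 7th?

The chord tones of F#7b9 (F# dominant seventh flat nine) are F#, A#, C#, E, G.
C# to E is a minor third: 3 semitones.

3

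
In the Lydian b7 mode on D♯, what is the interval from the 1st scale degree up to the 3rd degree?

major third

D♯ lydian dominant: D♯ E♯ F𝄪 G𝄪 A♯ B♯ C♯.
So we need the interval from D♯ up to F𝄪.
Counting 3 letters and 4 half steps from D♯ gives a major third.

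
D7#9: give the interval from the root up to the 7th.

Spelling the chord: D F♯ A C E♯.
So we need the interval from D up to C.
D up to C is 10 semitones, a half step narrower than a major seventh, so the interval is minor.

minor seventh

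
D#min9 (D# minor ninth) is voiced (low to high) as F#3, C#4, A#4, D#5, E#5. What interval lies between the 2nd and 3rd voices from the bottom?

major 6th

Those voices are C#4 and A#4.
Counting 6 letters and 9 half steps from C# gives a major sixth.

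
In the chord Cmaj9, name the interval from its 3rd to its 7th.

perfect 5th

Cmaj9: C E G B D.
3rd = E; 7th = B.
Counting 5 letters and 7 half steps from E gives a perfect fifth.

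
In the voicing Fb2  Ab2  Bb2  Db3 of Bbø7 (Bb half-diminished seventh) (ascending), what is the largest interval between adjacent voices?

Adjacent intervals: Fb2→Ab2 = major third; Ab2→Bb2 = major second; Bb2→Db3 = minor third.
The largest is Fb2 to Ab2, a major third (4 semitones).

major third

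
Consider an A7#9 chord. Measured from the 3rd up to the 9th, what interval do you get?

The chord tones of A7#9 are A, C#, E, G, B#.
3rd = C#; 9th = B#.
From C# to B# is 11 semitones, exactly the major seventh.

major seventh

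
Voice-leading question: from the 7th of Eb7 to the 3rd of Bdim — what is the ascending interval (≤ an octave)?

The 7th of Eb7 is Db; the 3rd of Bdim is D.
Db up to D is 1 semitone, a half step wider than a perfect unison, so the interval is augmented.

augmented unison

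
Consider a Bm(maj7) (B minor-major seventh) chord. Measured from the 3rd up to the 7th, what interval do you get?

augmented fifth

Spelling the chord: B D F# A#.
3rd = D; 7th = A#.
D up to A# is 8 semitones, a half step wider than a perfect fifth, so the interval is augmented.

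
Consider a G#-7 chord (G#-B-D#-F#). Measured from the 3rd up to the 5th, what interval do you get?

That puts B below D#.
Counting 3 letters and 4 half steps from B gives a major third.

major third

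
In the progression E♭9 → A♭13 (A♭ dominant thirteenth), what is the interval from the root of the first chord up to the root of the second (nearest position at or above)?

perfect fourth

The root of E♭9 is E♭; the root of A♭13 (A♭ dominant thirteenth) is A♭.
Counting 4 letters and 5 half steps from E♭ gives a perfect fourth.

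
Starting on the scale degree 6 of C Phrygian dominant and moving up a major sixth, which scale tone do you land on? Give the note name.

F

The scale is C Db E F G Ab Bb.
The scale degree 6 is Ab; a major sixth above that is F — scale degree 4.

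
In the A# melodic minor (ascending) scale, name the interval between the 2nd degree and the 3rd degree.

The scale runs A# B# C# D# E# F## G##.
That puts B# below C#.
2 letter names make it a second; at 1 semitone (a half step narrower than major) the quality is minor.

minor second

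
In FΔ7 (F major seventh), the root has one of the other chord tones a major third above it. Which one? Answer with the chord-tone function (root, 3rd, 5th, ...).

3rd

Spelling the chord: F, A, C, E.
The root is F. A major third above F is A.
A is the chord's 3rd.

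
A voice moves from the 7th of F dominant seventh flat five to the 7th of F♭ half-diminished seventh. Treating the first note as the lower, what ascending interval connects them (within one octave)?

F dominant seventh flat five has E♭ as its 7th, and F♭ half-diminished seventh has E𝄫 as its 7th.
8 letter names make it an octave; at 11 semitones (a half step narrower than perfect) the quality is diminished.

d8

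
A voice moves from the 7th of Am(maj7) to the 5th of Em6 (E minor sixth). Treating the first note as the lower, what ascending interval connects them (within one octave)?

The 7th of Am(maj7) is G♯; the 5th of Em6 (E minor sixth) is B.
G♯ up to B is 3 semitones, a half step narrower than a major third, so the interval is minor.

minor 3rd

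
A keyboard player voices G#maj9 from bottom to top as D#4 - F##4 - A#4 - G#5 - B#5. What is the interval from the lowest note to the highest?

M13

The outer voices are D#4 and B#5.
D# up to B# spans 13 letter names and 21 semitones — a major thirteenth.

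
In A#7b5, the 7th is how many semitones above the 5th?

Spelling the chord: A# C## E G#.
E to G# is a major third: 4 semitones.

4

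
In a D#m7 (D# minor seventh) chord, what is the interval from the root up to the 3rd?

Spelling the chord: D#, F#, A#, C#.
That puts D# below F#.
D# up to F# is 3 semitones, a half step narrower than a major third, so the interval is minor.

m3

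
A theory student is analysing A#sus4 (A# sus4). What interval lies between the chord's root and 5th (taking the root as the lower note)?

perfect 5th

A#sus4 (A# sus4) is spelled A# D# E#.
The root is A# and the 5th is E#.
From A# to E# is 7 semitones, exactly the perfect fifth.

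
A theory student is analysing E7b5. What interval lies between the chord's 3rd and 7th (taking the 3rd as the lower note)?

diminished fifth

Spelling the chord: E, G#, Bb, D.
3rd = G#; 7th = D.
G# up to D is 6 semitones, a half step narrower than a perfect fifth, so the interval is diminished.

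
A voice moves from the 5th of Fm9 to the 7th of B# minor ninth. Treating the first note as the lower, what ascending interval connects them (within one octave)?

Fm9 has C as its 5th, and B# minor ninth has A# as its 7th.
6 letter names make it a sixth; at 10 semitones (a half step wider than major) the quality is augmented.

augmented sixth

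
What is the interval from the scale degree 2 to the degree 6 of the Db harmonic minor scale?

diminished fifth

The scale runs Db Eb Fb Gb Ab Bbb C.
So we need the interval from Eb up to Bbb.
Eb up to Bbb is 6 semitones, a half step narrower than a perfect fifth, so the interval is diminished.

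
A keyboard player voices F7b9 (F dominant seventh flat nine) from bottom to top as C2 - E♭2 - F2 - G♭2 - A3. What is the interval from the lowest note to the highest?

major 13th

The outer voices are C2 and A3.
C up to A spans 13 letter names and 21 semitones — a major thirteenth.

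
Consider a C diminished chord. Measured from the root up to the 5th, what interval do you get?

diminished fifth

Spelling the chord: C–E♭–G♭.
That puts C below G♭.
From C to G♭: 6 semitones over a fifth = diminished.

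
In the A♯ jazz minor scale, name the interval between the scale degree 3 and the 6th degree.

The scale runs A♯ B♯ C♯ D♯ E♯ F𝄪 G𝄪.
Scale degree 3 = C♯; 6th degree = F𝄪.
From C♯ to F𝄪: 6 semitones over a fourth = augmented.

augmented 4th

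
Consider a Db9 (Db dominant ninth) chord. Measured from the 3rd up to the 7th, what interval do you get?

Db9: Db–F–Ab–Cb–Eb.
That puts F below Cb.
5 letter names make it a fifth; at 6 semitones (a half step narrower than perfect) the quality is diminished.
That tritone between 3rd and 7th is what gives the dominant seventh its pull toward resolution.

diminished fifth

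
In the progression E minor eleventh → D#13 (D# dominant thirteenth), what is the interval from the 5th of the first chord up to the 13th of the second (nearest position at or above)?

augmented unison

E minor eleventh has B as its 5th, and D#13 (D# dominant thirteenth) has B# as its 13th.
B up to B# is 1 semitone, a half step wider than a perfect unison, so the interval is augmented.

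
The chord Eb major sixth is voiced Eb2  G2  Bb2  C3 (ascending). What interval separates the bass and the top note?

major 6th

The outer voices are Eb2 and C3.
Eb up to C spans 6 letter names and 9 semitones — a major sixth.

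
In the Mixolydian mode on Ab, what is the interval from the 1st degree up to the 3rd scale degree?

major third

Spelling the Mixolydian mode on Ab: Ab Bb C Db Eb F Gb.
The 1st degree is Ab and the 3rd scale degree is C.
From Ab to C is 4 semitones, exactly the major third.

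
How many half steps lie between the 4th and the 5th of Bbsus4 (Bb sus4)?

2

Bbsus4: Bb-Eb-F.
Eb to F is a major second: 2 semitones.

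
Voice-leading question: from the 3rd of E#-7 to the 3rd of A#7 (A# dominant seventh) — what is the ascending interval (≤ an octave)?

E#-7 has G# as its 3rd, and A#7 (A# dominant seventh) has C## as its 3rd.
G# up to C## is 6 semitones, a half step wider than a perfect fourth, so the interval is augmented.

augmented 4th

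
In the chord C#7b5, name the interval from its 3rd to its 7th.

diminished fifth

Spelling the chord: C#–E#–G–B.
So we need the interval from E# up to B.
From E# to B: 6 semitones over a fifth = diminished.
That tritone between 3rd and 7th is what gives the dominant seventh its pull toward resolution.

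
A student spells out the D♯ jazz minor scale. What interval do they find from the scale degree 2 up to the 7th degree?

The scale runs D♯ E♯ F♯ G♯ A♯ B♯ C𝄪.
The scale degree 2 is E♯ and the degree 7 is C𝄪.
E♯ up to C𝄪 spans 6 letter names and 9 semitones — a major sixth.

M6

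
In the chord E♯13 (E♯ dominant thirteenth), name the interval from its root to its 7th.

minor seventh

E♯13: E♯-G𝄪-B♯-D♯-F𝄪-C𝄪.
So we need the interval from E♯ up to D♯.
E♯ up to D♯ is 10 semitones, a half step narrower than a major seventh, so the interval is minor.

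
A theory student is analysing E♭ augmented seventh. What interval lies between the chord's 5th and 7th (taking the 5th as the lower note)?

E♭7#5 is spelled E♭, G, B, D♭.
So we need the interval from B up to D♭.
3 letter names make it a third; at 2 semitones (a whole step narrower than major) the quality is diminished.

d3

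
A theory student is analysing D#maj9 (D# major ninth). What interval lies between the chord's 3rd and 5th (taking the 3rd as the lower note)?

D# major ninth: D#, F##, A#, C##, E#.
That puts F## below A#.
From F## to A#: 3 semitones over a third = minor.

minor third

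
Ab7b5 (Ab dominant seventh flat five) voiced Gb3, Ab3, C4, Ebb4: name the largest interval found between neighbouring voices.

major 3rd

Adjacent intervals: Gb3→Ab3 = major second; Ab3→C4 = major third; C4→Ebb4 = diminished third.
The largest is Ab3 to C4, a major third (4 semitones).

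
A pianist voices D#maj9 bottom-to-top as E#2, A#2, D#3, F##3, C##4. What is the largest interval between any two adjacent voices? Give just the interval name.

Adjacent intervals: E#2→A#2 = perfect fourth; A#2→D#3 = perfect fourth; D#3→F##3 = major third; F##3→C##4 = perfect fifth.
The largest is F##3 to C##4, a perfect fifth (7 semitones).

perfect fifth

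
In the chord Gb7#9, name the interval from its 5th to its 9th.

The chord tones of Gb7#9 (Gb dominant seventh sharp nine) are Gb–Bb–Db–Fb–A.
The 5th is Db and the 9th is A.
Db up to A is 8 semitones, a half step wider than a perfect fifth, so the interval is augmented.

augmented fifth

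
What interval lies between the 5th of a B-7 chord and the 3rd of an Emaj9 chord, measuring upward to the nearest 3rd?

B-7 has F# as its 5th, and Emaj9 has G# as its 3rd.
F# up to G# spans 2 letter names and 2 semitones — a major second.

major second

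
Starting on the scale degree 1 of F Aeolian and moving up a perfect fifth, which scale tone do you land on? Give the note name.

The scale is F G Ab Bb C Db Eb.
The scale degree 1 is F; a perfect fifth above that is C — scale degree 5.

C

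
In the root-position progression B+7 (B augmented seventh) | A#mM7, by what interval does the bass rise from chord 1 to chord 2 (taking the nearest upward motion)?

major seventh

The roots are B and A#.
B up to A# spans 7 letter names and 11 semitones — a major seventh.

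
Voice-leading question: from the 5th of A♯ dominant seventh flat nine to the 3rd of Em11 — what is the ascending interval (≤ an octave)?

A♯ dominant seventh flat nine has E♯ as its 5th, and Em11 has G as its 3rd.
E♯ up to G is 2 semitones, a whole step narrower than a major third, so the interval is diminished.

diminished third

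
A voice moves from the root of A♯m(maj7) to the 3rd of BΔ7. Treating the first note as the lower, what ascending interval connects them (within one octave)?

P4

The root of A♯m(maj7) is A♯; the 3rd of BΔ7 is D♯.
Counting 4 letters and 5 half steps from A♯ gives a perfect fourth.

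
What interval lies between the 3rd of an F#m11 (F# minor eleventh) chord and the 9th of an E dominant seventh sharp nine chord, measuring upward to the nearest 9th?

The 3rd of F#m11 (F# minor eleventh) is A; the 9th of E dominant seventh sharp nine is F##.
From A to F##: 10 semitones over a sixth = augmented.

A6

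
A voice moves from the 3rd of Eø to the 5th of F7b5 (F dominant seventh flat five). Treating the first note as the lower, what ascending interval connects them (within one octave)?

d4

The 3rd of Eø is G; the 5th of F7b5 (F dominant seventh flat five) is Cb.
From G to Cb: 4 semitones over a fourth = diminished.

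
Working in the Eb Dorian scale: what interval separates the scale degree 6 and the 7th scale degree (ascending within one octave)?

The scale runs Eb F Gb Ab Bb C Db.
The scale degree 6 is C and the degree 7 is Db.
From C to Db: 1 semitone over a second = minor.

m2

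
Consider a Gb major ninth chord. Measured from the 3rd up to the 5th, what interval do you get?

minor 3rd

Gbmaj9 (Gb major ninth): Gb Bb Db F Ab.
3rd = Bb; 5th = Db.
3 letter names make it a third; at 3 semitones (a half step narrower than major) the quality is minor.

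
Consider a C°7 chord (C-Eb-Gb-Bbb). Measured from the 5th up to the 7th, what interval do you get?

minor third

That puts Gb below Bbb.
Gb up to Bbb is 3 semitones, a half step narrower than a major third, so the interval is minor.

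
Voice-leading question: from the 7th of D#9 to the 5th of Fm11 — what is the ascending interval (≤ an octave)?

d8

D#9 has C# as its 7th, and Fm11 has C as its 5th.
8 letter names make it an octave; at 11 semitones (a half step narrower than perfect) the quality is diminished.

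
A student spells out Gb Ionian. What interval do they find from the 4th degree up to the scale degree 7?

augmented fourth

Spelling Gb Ionian: Gb Ab Bb Cb Db Eb F.
That puts Cb below F.
4 letter names make it a fourth; at 6 semitones (a half step wider than perfect) the quality is augmented.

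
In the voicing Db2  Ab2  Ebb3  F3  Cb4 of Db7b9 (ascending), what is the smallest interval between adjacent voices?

augmented second

Adjacent intervals: Db2→Ab2 = perfect fifth; Ab2→Ebb3 = diminished fifth; Ebb3→F3 = augmented second; F3→Cb4 = diminished fifth.
The smallest is Ebb3 to F3, an augmented second (3 semitones).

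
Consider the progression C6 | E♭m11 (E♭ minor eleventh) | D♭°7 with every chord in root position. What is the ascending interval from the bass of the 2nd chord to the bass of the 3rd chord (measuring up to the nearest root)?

minor 7th

The roots are E♭ and D♭.
E♭ up to D♭ is 10 semitones, a half step narrower than a major seventh, so the interval is minor.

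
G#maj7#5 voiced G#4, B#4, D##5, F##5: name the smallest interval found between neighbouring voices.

Adjacent intervals: G#4→B#4 = major third; B#4→D##5 = major third; D##5→F##5 = minor third.
The smallest is D##5 to F##5, a minor third (3 semitones).

minor third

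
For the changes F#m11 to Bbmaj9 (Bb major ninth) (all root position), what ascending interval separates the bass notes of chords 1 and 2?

diminished fourth

The roots are F# and Bb.
F# up to Bb is 4 semitones, a half step narrower than a perfect fourth, so the interval is diminished.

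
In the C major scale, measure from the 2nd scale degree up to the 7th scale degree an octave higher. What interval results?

C major: C D E F G A B.
2nd scale degree = D; degree 7 (up an octave) = B.
From D to B is 21 semitones, exactly the major thirteenth.

major thirteenth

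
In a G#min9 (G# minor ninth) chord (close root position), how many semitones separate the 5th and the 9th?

7

G# minor ninth: G# B D# F# A#.
D# to A# is a perfect fifth: 7 semitones.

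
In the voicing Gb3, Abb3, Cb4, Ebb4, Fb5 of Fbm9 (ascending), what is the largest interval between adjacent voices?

major ninth

Adjacent intervals: Gb3→Abb3 = minor second; Abb3→Cb4 = major third; Cb4→Ebb4 = minor third; Ebb4→Fb5 = major ninth.
The largest is Ebb4 to Fb5, a major ninth (14 semitones).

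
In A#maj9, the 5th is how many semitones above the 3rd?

A# major ninth: A#, C##, E#, G##, B#.
C## to E# is a minor third: 3 semitones.

3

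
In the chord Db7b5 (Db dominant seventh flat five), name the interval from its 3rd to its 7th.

diminished fifth

Db7b5 is spelled Db F Abb Cb.
So we need the interval from F up to Cb.
F up to Cb is 6 semitones, a half step narrower than a perfect fifth, so the interval is diminished.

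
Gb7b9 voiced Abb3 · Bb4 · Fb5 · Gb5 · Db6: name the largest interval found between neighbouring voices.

augmented 9th

Adjacent intervals: Abb3→Bb4 = augmented ninth; Bb4→Fb5 = diminished fifth; Fb5→Gb5 = major second; Gb5→Db6 = perfect fifth.
The largest is Abb3 to Bb4, an augmented ninth (15 semitones).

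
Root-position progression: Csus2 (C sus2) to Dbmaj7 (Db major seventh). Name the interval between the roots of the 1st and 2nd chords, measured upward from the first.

minor second

The roots are C and Db.
2 letter names make it a second; at 1 semitone (a half step narrower than major) the quality is minor.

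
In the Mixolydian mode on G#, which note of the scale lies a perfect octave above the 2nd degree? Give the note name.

The scale is G# A# B# C# D# E# F#.
The 2nd degree is A#; a perfect octave above that is A# — scale degree 2.

A#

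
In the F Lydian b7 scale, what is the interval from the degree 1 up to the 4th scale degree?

Spelling the F Lydian b7 scale: F G A B C D Eb.
That puts F below B.
From F to B: 6 semitones over a fourth = augmented.

augmented fourth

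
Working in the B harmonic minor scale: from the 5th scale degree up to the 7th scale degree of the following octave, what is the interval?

major tenth

Spelling the B harmonic minor scale: B C♯ D E F♯ G A♯.
So we need the interval from F♯ up to A♯.
Counting 10 letters and 16 half steps from F♯ gives a major tenth.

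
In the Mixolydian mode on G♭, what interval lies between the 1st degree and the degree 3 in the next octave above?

M10

G♭ mixolydian: G♭ A♭ B♭ C♭ D♭ E♭ F♭.
1st degree = G♭; 3rd degree (up an octave) = B♭.
Counting 10 letters and 16 half steps from G♭ gives a major tenth.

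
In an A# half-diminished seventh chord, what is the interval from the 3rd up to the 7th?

A#m7b5 (A# half-diminished seventh): A#, C#, E, G#.
3rd = C#; 7th = G#.
C# up to G# spans 5 letter names and 7 semitones — a perfect fifth.

perfect 5th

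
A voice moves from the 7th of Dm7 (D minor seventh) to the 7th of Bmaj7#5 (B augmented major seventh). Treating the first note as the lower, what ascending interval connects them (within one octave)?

augmented sixth

Dm7 (D minor seventh) has C as its 7th, and Bmaj7#5 (B augmented major seventh) has A# as its 7th.
6 letter names make it a sixth; at 10 semitones (a half step wider than major) the quality is augmented.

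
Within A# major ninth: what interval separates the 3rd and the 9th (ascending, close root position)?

The chord tones of A#maj9 are A#, C##, E#, G##, B#.
The 3rd is C## and the 9th is B#.
C## up to B# is 10 semitones, a half step narrower than a major seventh, so the interval is minor.

minor seventh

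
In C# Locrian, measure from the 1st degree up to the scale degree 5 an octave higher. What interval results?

diminished twelfth

C# locrian: C# D E F# G A B.
That puts C# below G.
From C# to G: 18 semitones over a twelfth = diminished.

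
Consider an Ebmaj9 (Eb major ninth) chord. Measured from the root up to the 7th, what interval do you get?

major 7th

Spelling the chord: Eb–G–Bb–D–F.
That puts Eb below D.
Eb up to D spans 7 letter names and 11 semitones — a major seventh.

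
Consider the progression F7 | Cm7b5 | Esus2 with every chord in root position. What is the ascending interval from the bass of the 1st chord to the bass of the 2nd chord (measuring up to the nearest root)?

The roots are F and C.
F up to C spans 5 letter names and 7 semitones — a perfect fifth.

perfect fifth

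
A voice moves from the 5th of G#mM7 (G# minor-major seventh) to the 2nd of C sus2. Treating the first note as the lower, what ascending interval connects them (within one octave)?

The 5th of G#mM7 (G# minor-major seventh) is D#; the 2nd of C sus2 is D.
D# up to D is 11 semitones, a half step narrower than a perfect octave, so the interval is diminished.

diminished octave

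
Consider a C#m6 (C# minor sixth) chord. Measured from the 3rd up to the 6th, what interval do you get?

augmented fourth

C#min6 (C# minor sixth): C#, E, G#, A#.
That puts E below A#.
4 letter names make it a fourth; at 6 semitones (a half step wider than perfect) the quality is augmented.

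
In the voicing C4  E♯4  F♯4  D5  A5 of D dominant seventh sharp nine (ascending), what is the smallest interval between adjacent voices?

Adjacent intervals: C4→E♯4 = augmented third; E♯4→F♯4 = minor second; F♯4→D5 = minor sixth; D5→A5 = perfect fifth.
The smallest is E♯4 to F♯4, a minor second (1 semitone).

minor second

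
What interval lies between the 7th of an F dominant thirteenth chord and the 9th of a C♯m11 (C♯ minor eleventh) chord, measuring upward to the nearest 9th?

augmented seventh

F dominant thirteenth has E♭ as its 7th, and C♯m11 (C♯ minor eleventh) has D♯ as its 9th.
E♭ up to D♯ is 12 semitones, a half step wider than a major seventh, so the interval is augmented.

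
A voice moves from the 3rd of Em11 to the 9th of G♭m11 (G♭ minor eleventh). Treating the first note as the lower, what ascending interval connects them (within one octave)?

minor second

The 3rd of Em11 is G; the 9th of G♭m11 (G♭ minor eleventh) is A♭.
G up to A♭ is 1 semitone, a half step narrower than a major second, so the interval is minor.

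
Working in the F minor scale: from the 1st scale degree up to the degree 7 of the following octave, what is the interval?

The scale runs F G A♭ B♭ C D♭ E♭.
So we need the interval from F up to E♭.
From F to E♭: 22 semitones over a fourteenth = minor.

m14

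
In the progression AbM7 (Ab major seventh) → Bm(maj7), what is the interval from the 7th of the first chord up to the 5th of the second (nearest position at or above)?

The 7th of AbM7 (Ab major seventh) is G; the 5th of Bm(maj7) is F#.
G up to F# spans 7 letter names and 11 semitones — a major seventh.

M7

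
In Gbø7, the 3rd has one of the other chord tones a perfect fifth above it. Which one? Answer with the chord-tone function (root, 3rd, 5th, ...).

Spelling the chord: Gb–Bbb–Dbb–Fb.
The 3rd is Bbb. A perfect fifth above Bbb is Fb.
Fb is the chord's 7th.

7th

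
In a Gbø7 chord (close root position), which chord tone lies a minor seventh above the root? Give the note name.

Gbø is spelled Gb-Bbb-Dbb-Fb.
The root is Gb. A minor seventh above Gb is Fb.
Fb is the chord's 7th.

Fb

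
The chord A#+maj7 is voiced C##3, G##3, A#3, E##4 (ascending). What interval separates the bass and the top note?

The outer voices are C##3 and E##4.
Counting 10 letters and 16 half steps from C## gives a major tenth.

major tenth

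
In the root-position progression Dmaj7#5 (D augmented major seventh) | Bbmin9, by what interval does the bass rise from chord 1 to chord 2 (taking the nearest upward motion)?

The roots are D and Bb.
D up to Bb is 8 semitones, a half step narrower than a major sixth, so the interval is minor.

minor sixth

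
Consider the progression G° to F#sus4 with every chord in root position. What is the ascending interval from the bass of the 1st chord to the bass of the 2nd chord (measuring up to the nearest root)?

major seventh

The roots are G and F#.
Counting 7 letters and 11 half steps from G gives a major seventh.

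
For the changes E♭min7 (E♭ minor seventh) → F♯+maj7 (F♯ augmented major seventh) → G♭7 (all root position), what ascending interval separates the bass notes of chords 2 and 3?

diminished 2nd

The roots are F♯ and G♭.
From F♯ to G♭: 0 semitones over a second = diminished.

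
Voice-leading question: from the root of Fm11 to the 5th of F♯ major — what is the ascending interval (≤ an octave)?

The root of Fm11 is F; the 5th of F♯ major is C♯.
From F to C♯: 8 semitones over a fifth = augmented.

A5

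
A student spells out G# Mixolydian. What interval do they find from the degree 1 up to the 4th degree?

perfect fourth

G# mixolydian: G# A# B# C# D# E# F#.
Degree 1 = G#; degree 4 = C#.
Counting 4 letters and 5 half steps from G# gives a perfect fourth.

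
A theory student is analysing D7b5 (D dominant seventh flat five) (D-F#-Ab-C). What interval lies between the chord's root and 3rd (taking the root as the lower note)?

M3

So we need the interval from D up to F#.
D up to F# spans 3 letter names and 4 semitones — a major third.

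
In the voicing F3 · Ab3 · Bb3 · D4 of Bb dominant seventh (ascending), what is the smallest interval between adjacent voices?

major second

Adjacent intervals: F3→Ab3 = minor third; Ab3→Bb3 = major second; Bb3→D4 = major third.
The smallest is Ab3 to Bb3, a major second (2 semitones).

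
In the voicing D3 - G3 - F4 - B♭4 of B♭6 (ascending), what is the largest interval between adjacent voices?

Adjacent intervals: D3→G3 = perfect fourth; G3→F4 = minor seventh; F4→B♭4 = perfect fourth.
The largest is G3 to F4, a minor seventh (10 semitones).

m7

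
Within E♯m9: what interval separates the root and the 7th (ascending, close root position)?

The chord tones of E♯m9 (E♯ minor ninth) are E♯-G♯-B♯-D♯-F𝄪.
Root = E♯; 7th = D♯.
7 letter names make it a seventh; at 10 semitones (a half step narrower than major) the quality is minor.

minor seventh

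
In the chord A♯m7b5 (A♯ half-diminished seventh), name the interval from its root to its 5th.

d5

A♯m7b5 (A♯ half-diminished seventh) is spelled A♯-C♯-E-G♯.
The root is A♯ and the 5th is E.
5 letter names make it a fifth; at 6 semitones (a half step narrower than perfect) the quality is diminished.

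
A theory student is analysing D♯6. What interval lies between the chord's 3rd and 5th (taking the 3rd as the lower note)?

D♯6: D♯-F𝄪-A♯-B♯.
So we need the interval from F𝄪 up to A♯.
F𝄪 up to A♯ is 3 semitones, a half step narrower than a major third, so the interval is minor.

m3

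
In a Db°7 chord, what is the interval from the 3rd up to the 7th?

Db°7 (Db diminished seventh) is spelled Db, Fb, Abb, Cbb.
3rd = Fb; 7th = Cbb.
From Fb to Cbb: 6 semitones over a fifth = diminished.

diminished 5th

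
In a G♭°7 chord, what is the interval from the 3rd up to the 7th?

d5

G♭°7 (G♭ diminished seventh) is spelled G♭-B𝄫-D𝄫-F𝄫.
The 3rd is B𝄫 and the 7th is F𝄫.
5 letter names make it a fifth; at 6 semitones (a half step narrower than perfect) the quality is diminished.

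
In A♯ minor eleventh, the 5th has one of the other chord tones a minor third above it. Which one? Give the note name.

G#

A♯m11: A♯-C♯-E♯-G♯-B♯-D♯.
The 5th is E♯. A minor third above E♯ is G♯.
G♯ is the chord's 7th.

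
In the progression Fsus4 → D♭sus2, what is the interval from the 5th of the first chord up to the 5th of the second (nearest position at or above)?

Fsus4 has C as its 5th, and D♭sus2 has A♭ as its 5th.
C up to A♭ is 8 semitones, a half step narrower than a major sixth, so the interval is minor.

minor sixth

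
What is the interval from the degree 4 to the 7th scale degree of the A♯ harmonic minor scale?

augmented 4th

A♯ harmonic minor: A♯ B♯ C♯ D♯ E♯ F♯ G𝄪.
The degree 4 is D♯ and the 7th scale degree is G𝄪.
From D♯ to G𝄪: 6 semitones over a fourth = augmented.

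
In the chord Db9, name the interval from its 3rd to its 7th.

diminished fifth

The chord tones of Db9 are Db-F-Ab-Cb-Eb.
That puts F below Cb.
F up to Cb is 6 semitones, a half step narrower than a perfect fifth, so the interval is diminished.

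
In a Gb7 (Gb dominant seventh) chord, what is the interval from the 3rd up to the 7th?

Gb dominant seventh: Gb–Bb–Db–Fb.
So we need the interval from Bb up to Fb.
From Bb to Fb: 6 semitones over a fifth = diminished.

diminished fifth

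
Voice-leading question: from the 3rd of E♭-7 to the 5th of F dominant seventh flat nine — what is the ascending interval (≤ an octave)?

augmented 4th

The 3rd of E♭-7 is G♭; the 5th of F dominant seventh flat nine is C.
G♭ up to C is 6 semitones, a half step wider than a perfect fourth, so the interval is augmented.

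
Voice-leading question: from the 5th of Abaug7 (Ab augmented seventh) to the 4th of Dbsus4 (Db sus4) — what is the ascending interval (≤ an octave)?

diminished third

Abaug7 (Ab augmented seventh) has E as its 5th, and Dbsus4 (Db sus4) has Gb as its 4th.
3 letter names make it a third; at 2 semitones (a whole step narrower than major) the quality is diminished.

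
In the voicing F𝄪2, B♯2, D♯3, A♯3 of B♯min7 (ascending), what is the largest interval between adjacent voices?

Adjacent intervals: F𝄪2→B♯2 = perfect fourth; B♯2→D♯3 = minor third; D♯3→A♯3 = perfect fifth.
The largest is D♯3 to A♯3, a perfect fifth (7 semitones).

perfect fifth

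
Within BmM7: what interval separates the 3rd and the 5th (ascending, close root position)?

Bm(maj7): B-D-F#-A#.
3rd = D; 5th = F#.
D up to F# spans 3 letter names and 4 semitones — a major third.

M3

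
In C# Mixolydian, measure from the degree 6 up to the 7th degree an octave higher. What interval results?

minor ninth

Spelling C# Mixolydian: C# D# E# F# G# A# B.
That puts A# below B.
From A# to B: 13 semitones over a ninth = minor.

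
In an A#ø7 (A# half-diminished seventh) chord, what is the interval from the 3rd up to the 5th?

The chord tones of A#m7b5 are A#–C#–E–G#.
The 3rd is C# and the 5th is E.
3 letter names make it a third; at 3 semitones (a half step narrower than major) the quality is minor.

minor third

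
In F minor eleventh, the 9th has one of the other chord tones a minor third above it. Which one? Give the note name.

Bb

Fm11 is spelled F–A♭–C–E♭–G–B♭.
The 9th is G. A minor third above G is B♭.
B♭ is the chord's 11th.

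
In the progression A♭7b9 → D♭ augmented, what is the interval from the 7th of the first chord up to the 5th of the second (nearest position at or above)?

The 7th of A♭7b9 is G♭; the 5th of D♭ augmented is A.
G♭ up to A is 3 semitones, a half step wider than a major second, so the interval is augmented.

A2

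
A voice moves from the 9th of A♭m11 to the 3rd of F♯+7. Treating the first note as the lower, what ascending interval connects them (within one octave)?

augmented seventh

The 9th of A♭m11 is B♭; the 3rd of F♯+7 is A♯.
B♭ up to A♯ is 12 semitones, a half step wider than a major seventh, so the interval is augmented.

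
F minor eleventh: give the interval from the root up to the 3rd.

The chord tones of F minor eleventh are F–Ab–C–Eb–G–Bb.
Root = F; 3rd = Ab.
3 letter names make it a third; at 3 semitones (a half step narrower than major) the quality is minor.

minor third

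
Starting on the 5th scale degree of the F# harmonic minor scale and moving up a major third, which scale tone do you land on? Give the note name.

E#

The scale is F# G# A B C# D E#.
The 5th scale degree is C#; a major third above that is E# — scale degree 7.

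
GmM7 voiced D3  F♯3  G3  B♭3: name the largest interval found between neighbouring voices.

M3

Adjacent intervals: D3→F♯3 = major third; F♯3→G3 = minor second; G3→B♭3 = minor third.
The largest is D3 to F♯3, a major third (4 semitones).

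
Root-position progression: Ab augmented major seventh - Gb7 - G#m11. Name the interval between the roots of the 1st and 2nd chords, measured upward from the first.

The roots are Ab and Gb.
Ab up to Gb is 10 semitones, a half step narrower than a major seventh, so the interval is minor.

minor seventh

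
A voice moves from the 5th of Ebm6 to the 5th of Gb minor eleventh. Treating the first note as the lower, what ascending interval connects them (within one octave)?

minor third

The 5th of Ebm6 is Bb; the 5th of Gb minor eleventh is Db.
From Bb to Db: 3 semitones over a third = minor.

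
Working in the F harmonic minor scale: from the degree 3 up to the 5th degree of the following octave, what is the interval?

The scale runs F G A♭ B♭ C D♭ E.
That puts A♭ below C.
From A♭ to C is 16 semitones, exactly the major tenth.

major tenth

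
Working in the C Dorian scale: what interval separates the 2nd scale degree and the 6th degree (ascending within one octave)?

The scale runs C D Eb F G A Bb.
2nd scale degree = D; 6th degree = A.
From D to A is 7 semitones, exactly the perfect fifth.

perfect fifth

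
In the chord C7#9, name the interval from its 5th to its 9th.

augmented 5th

Spelling the chord: C, E, G, B♭, D♯.
5th = G; 9th = D♯.
5 letter names make it a fifth; at 8 semitones (a half step wider than perfect) the quality is augmented.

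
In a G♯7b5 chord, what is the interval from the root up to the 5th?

G♯7b5 (G♯ dominant seventh flat five): G♯-B♯-D-F♯.
The root is G♯ and the 5th is D.
From G♯ to D: 6 semitones over a fifth = diminished.

diminished fifth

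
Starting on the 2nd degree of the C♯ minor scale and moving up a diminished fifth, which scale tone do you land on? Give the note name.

A

The scale is C♯ D♯ E F♯ G♯ A B.
The 2nd degree is D♯; a diminished fifth above that is A — scale degree 6.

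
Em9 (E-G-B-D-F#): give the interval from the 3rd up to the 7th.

P5

3rd = G; 7th = D.
From G to D is 7 semitones, exactly the perfect fifth.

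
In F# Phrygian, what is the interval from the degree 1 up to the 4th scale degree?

perfect fourth

The scale runs F# G A B C# D E.
That puts F# below B.
From F# to B is 5 semitones, exactly the perfect fourth.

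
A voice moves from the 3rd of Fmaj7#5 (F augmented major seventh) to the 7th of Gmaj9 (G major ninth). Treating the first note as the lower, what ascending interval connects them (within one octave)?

major 6th

Fmaj7#5 (F augmented major seventh) has A as its 3rd, and Gmaj9 (G major ninth) has F♯ as its 7th.
Counting 6 letters and 9 half steps from A gives a major sixth.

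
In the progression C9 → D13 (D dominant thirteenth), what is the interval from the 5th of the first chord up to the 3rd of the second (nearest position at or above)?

major seventh

The 5th of C9 is G; the 3rd of D13 (D dominant thirteenth) is F#.
From G to F# is 11 semitones, exactly the major seventh.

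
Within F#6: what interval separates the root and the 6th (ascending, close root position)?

major 6th

The chord tones of F#6 are F#–A#–C#–D#.
The root is F# and the 6th is D#.
Counting 6 letters and 9 half steps from F# gives a major sixth.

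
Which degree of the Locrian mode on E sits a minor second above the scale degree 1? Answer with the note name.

The scale is E F G A Bb C D.
The scale degree 1 is E; a minor second above that is F — scale degree 2.

F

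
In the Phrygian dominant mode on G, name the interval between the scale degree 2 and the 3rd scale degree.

G phrygian dominant: G Ab B C D Eb F.
So we need the interval from Ab up to B.
2 letter names make it a second; at 3 semitones (a half step wider than major) the quality is augmented.

A2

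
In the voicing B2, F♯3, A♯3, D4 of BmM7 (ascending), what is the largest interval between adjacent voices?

Adjacent intervals: B2→F♯3 = perfect fifth; F♯3→A♯3 = major third; A♯3→D4 = diminished fourth.
The largest is B2 to F♯3, a perfect fifth (7 semitones).

P5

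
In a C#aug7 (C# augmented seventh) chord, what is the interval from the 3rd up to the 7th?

The chord tones of C#+7 are C# E# G## B.
3rd = E#; 7th = B.
E# up to B is 6 semitones, a half step narrower than a perfect fifth, so the interval is diminished.

diminished 5th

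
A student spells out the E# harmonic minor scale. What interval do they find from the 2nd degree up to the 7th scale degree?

E# harmonic minor: E# F## G# A# B# C# D##.
The 2nd degree is F## and the degree 7 is D##.
From F## to D## is 9 semitones, exactly the major sixth.

major sixth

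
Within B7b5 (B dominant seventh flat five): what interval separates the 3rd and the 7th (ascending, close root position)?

B7b5 (B dominant seventh flat five) is spelled B–D♯–F–A.
The 3rd is D♯ and the 7th is A.
From D♯ to A: 6 semitones over a fifth = diminished.

diminished 5th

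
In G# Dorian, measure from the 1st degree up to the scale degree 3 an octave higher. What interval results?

G# dorian: G# A# B C# D# E# F#.
1st degree = G#; scale degree 3 (up an octave) = B.
From G# to B: 15 semitones over a tenth = minor.

m10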